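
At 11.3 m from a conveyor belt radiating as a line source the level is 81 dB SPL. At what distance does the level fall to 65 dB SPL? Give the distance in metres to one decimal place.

449.9 m

Line-source spreading drops the level by 10·log₁₀(r₂/r₁); inverting, r₂/r₁ = 10^(ΔL/10).
r₂ = 11.3·10^((81−65)/10) = 11.3·10^(16.0/10) = 449.86 m.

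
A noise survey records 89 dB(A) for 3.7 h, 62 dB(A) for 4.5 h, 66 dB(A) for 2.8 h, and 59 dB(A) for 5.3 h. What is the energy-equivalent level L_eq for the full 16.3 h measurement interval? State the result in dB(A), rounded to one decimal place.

82.6 dB(A)

L_eq = 10·log₁₀[(1/T)·Σ tᵢ·10^(Lᵢ/10)] with T = 16.3 h.
Σ tᵢ·10^(Lᵢ/10) = 3.7·10^(89/10) + 4.5·10^(62/10) + 2.8·10^(66/10) + 5.3·10^(59/10) = 2.962e+09.
L_eq = 10·log₁₀(2.962e+09/16.3) = 82.59 dB(A).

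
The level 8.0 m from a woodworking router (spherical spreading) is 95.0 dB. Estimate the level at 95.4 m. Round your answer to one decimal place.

Point-source attenuation: ΔL = 20·log₁₀(r₂/r₁) = 20·log₁₀(95.4/8.0) = 21.529 dB.
L₂ = 95.0 − 20·log₁₀(95.4/8.0) = 95.0 − 21.529 = 73.47 dB.

73.5 dB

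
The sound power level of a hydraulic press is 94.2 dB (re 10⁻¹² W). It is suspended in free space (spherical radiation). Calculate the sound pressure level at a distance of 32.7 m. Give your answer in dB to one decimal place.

Free-field spherical radiation: L_p = L_w − 10·log₁₀(4π·r²), r = 32.7 m.
4π·r² = 1.344e+04 m², 10·log₁₀ of that is 41.283 dB.
L_p = 94.2 − 41.283 = 52.92 dB.

52.9 dB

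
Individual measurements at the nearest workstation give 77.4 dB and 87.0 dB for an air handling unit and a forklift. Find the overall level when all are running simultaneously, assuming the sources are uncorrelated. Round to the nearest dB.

87 dB

Incoherent sources combine by intensity addition: L_total = 10·log₁₀(Σ 10^(L_i/10)).
Σ 10^(L/10) = 10^(77.4/10) + 10^(87.0/10) = 5.561e+08.
L_total = 10·log₁₀(5.561e+08) = 87.45 dB.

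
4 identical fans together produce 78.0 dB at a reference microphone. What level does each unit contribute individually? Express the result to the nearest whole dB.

72 dB

For N identical incoherent sources L_total = L₁ + 10·log₁₀ N, so L₁ = 78.0 − 10·log₁₀(4) = 78.0 − 6.021.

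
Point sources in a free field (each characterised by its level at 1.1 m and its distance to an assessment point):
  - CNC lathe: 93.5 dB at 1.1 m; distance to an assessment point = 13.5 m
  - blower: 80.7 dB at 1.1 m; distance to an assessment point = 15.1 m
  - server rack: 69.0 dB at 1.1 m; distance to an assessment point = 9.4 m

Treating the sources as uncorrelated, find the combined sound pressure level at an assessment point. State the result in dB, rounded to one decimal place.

71.9 dB

Propagate each source to the receiver with L = L_ref − 20·log₁₀(r/r_ref), then add intensities.
CNC lathe: 93.5 − 20·log₁₀(13.5/1.1) = 93.5 − 21.78 = 71.72 dB.
blower: 80.7 − 20·log₁₀(15.1/1.1) = 80.7 − 22.75 = 57.95 dB.
server rack: 69.0 − 20·log₁₀(9.4/1.1) = 69.0 − 18.63 = 50.37 dB.
Σ 10^(L/10) = 1.560e+07 → L_total = 10·log₁₀(1.560e+07) = 71.93 dB.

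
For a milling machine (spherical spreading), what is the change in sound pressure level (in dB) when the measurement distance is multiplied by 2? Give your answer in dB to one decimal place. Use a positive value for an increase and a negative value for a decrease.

-6.0 dB

Point-source spreading: ΔL = −20·log₁₀(r₂/r₁).
ΔL = −20·log₁₀(2) = -6.02 dB.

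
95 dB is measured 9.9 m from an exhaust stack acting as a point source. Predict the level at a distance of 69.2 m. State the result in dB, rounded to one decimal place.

For a point source, L₂ = L₁ − 20·log₁₀(r₂/r₁).
L₂ = 95 − 20·log₁₀(69.2/9.9) = 95 − 16.889 = 78.11 dB.

78.1 dB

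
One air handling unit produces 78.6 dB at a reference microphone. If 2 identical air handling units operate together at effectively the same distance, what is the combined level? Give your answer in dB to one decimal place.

81.6 dB

With 2 equal, uncorrelated contributions the intensity is 2× that of one unit, giving a rise of 10·log₁₀ 2.
L_total = 78.6 + 10·log₁₀(2) = 78.6 + 3.010 = 81.61 dB.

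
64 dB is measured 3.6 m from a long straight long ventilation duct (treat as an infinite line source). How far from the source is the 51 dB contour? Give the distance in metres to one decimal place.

71.8 m

Line-source spreading drops the level by 10·log₁₀(r₂/r₁); inverting, r₂/r₁ = 10^(ΔL/10).
r₂ = 3.6·10^((64−51)/10) = 3.6·10^(13.0/10) = 71.83 m.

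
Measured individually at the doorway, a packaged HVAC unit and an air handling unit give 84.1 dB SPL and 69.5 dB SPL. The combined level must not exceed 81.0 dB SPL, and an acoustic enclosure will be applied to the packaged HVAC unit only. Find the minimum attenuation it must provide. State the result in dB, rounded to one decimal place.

3.4 dB

Fixed contribution from the other source: Σ 10^(L/10) = 10^(69.5/10) = 8.913e+06 (69.50 dB SPL).
The limit corresponds to 10^(81.0/10) = 1.259e+08; subtracting the fixed part leaves 1.170e+08 for the packaged HVAC unit, i.e. 80.68 dB SPL.
Required insertion loss = 84.1 − 80.68 = 3.42 dB.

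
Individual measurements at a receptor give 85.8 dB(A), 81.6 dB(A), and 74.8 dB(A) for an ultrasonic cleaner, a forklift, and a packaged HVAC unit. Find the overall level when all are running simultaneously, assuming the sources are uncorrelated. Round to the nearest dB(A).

87 dB(A)

For uncorrelated sources the intensities add, so convert each level to linear form, sum, and take 10·log₁₀ of the total.
Σ 10^(L/10) = 10^(85.8/10) + 10^(81.6/10) + 10^(74.8/10) = 5.549e+08.
L_total = 10·log₁₀(5.549e+08) = 87.44 dB(A).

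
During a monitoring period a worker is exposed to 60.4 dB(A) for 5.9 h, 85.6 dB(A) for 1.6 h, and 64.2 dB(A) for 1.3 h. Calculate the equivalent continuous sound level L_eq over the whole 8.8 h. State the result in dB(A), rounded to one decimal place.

L_eq = 10·log₁₀[(1/T)·Σ tᵢ·10^(Lᵢ/10)] with T = 8.8 h.
Σ tᵢ·10^(Lᵢ/10) = 5.9·10^(60.4/10) + 1.6·10^(85.6/10) + 1.3·10^(64.2/10) = 5.908e+08.
L_eq = 10·log₁₀(5.908e+08/8.8) = 78.27 dB(A).

78.3 dB(A)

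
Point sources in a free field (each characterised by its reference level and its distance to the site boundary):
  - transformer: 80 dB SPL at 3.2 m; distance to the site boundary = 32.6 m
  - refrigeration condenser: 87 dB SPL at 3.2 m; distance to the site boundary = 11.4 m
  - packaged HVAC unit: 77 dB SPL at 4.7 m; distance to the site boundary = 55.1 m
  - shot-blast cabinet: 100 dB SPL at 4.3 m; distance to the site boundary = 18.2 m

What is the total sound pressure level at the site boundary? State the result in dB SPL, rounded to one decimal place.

First find each source's level at the receiver (point-source: −20·log₁₀(r/r_ref)), then combine on an intensity basis.
transformer: 80 − 20·log₁₀(32.6/3.2) = 80 − 20.16 = 59.84 dB SPL.
refrigeration condenser: 87 − 20·log₁₀(11.4/3.2) = 87 − 11.04 = 75.96 dB SPL.
packaged HVAC unit: 77 − 20·log₁₀(55.1/4.7) = 77 − 21.38 = 55.62 dB SPL.
shot-blast cabinet: 100 − 20·log₁₀(18.2/4.3) = 100 − 12.53 = 87.47 dB SPL.
Σ 10^(L/10) = 5.990e+08 → L_total = 10·log₁₀(5.990e+08) = 87.77 dB SPL.

87.8 dB SPL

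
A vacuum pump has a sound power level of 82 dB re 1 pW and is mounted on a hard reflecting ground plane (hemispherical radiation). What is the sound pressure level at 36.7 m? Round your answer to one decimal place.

The power spreads over a hemisphere of area 2π·r², so L_p = L_w − 10·log₁₀(2π·r²).
2π·r² = 8463 m², 10·log₁₀ of that is 39.275 dB.
L_p = 82 − 39.275 = 42.72 dB.

42.7 dB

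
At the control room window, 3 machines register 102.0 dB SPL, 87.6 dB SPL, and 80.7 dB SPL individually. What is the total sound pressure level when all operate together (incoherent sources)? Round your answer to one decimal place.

102.2 dB SPL

Incoherent sources combine by intensity addition: L_total = 10·log₁₀(Σ 10^(L_i/10)).
Σ 10^(L/10) = 10^(102.0/10) + 10^(87.6/10) + 10^(80.7/10) = 1.654e+10.
L_total = 10·log₁₀(1.654e+10) = 102.19 dB SPL.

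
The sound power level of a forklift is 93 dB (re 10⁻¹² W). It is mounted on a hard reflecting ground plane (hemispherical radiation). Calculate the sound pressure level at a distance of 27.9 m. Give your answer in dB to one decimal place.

56.1 dB

Free-field hemispherical radiation: L_p = L_w − 10·log₁₀(2π·r²), r = 27.9 m.
2π·r² = 4891 m², 10·log₁₀ of that is 36.894 dB.
L_p = 93 − 36.894 = 56.11 dB.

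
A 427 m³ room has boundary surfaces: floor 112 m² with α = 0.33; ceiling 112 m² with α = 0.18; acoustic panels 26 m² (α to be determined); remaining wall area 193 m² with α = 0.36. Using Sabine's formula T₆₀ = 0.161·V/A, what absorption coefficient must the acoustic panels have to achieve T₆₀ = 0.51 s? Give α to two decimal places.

From T₆₀ = 0.161·V/A, the target T₆₀ = 0.51 s needs A = 0.161·427/0.51 = 134.80 m².
Absorption from the other surfaces = 112·0.33 + 112·0.18 + 193·0.36 = 126.60 m², so the acoustic panels must supply 8.20 m² over 26 m².
α = 8.20/26 = 0.315.

0.32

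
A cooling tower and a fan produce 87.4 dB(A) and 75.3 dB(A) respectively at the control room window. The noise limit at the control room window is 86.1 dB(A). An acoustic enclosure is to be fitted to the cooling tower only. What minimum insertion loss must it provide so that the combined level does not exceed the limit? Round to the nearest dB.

2 dB

The untreated sources together contribute 10^(75.3/10) = 3.388e+07, i.e. 75.30 dB(A).
To meet 86.1 dB(A) overall, the treated cooling tower may contribute at most 10^(86.1/10) − 3.388e+07 = 3.735e+08, i.e. 85.72 dB(A).
Required insertion loss = 87.4 − 85.72 = 1.68 dB.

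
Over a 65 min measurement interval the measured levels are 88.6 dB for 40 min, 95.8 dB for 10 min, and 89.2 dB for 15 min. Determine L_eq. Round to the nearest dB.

Weight each interval's intensity by its duration and average over T = 65 min:
Σ tᵢ·10^(Lᵢ/10) = 40·10^(88.6/10) + 10·10^(95.8/10) + 15·10^(89.2/10) = 7.947e+10.
L_eq = 10·log₁₀(7.947e+10/65) = 90.87 dB.

91 dB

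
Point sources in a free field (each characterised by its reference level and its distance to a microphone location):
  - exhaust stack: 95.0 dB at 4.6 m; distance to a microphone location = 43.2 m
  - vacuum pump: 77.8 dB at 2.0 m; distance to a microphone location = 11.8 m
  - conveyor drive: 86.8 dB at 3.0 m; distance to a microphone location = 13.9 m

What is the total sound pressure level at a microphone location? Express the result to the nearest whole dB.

78 dB

Propagate each source to the receiver with L = L_ref − 20·log₁₀(r/r_ref), then add intensities.
exhaust stack: 95.0 − 20·log₁₀(43.2/4.6) = 95.0 − 19.45 = 75.55 dB.
vacuum pump: 77.8 − 20·log₁₀(11.8/2.0) = 77.8 − 15.42 = 62.38 dB.
conveyor drive: 86.8 − 20·log₁₀(13.9/3.0) = 86.8 − 13.32 = 73.48 dB.
Σ 10^(L/10) = 5.988e+07 → L_total = 10·log₁₀(5.988e+07) = 77.77 dB.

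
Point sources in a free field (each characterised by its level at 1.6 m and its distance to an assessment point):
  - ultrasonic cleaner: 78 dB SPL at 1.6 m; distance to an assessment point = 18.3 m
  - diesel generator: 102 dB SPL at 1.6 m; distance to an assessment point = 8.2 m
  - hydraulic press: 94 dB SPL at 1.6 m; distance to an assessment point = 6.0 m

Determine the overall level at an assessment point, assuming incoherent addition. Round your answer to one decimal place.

88.9 dB SPL

First find each source's level at the receiver (point-source: −20·log₁₀(r/r_ref)), then combine on an intensity basis.
ultrasonic cleaner: 78 − 20·log₁₀(18.3/1.6) = 78 − 21.17 = 56.83 dB SPL.
diesel generator: 102 − 20·log₁₀(8.2/1.6) = 102 − 14.19 = 87.81 dB SPL.
hydraulic press: 94 − 20·log₁₀(6.0/1.6) = 94 − 11.48 = 82.52 dB SPL.
Σ 10^(L/10) = 7.825e+08 → L_total = 10·log₁₀(7.825e+08) = 88.93 dB SPL.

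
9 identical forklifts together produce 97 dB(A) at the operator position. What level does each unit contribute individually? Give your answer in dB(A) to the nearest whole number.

Dividing the total intensity by 9 lowers the level by 10·log₁₀ 9 = 9.542 dB: L₁ = 97 − 9.542.

87 dB(A)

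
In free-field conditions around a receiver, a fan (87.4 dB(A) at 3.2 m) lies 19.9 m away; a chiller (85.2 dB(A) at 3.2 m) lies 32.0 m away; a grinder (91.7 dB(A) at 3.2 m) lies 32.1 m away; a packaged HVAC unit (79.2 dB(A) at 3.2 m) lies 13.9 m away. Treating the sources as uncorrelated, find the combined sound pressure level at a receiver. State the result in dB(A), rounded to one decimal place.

75.6 dB(A)

First find each source's level at the receiver (point-source: −20·log₁₀(r/r_ref)), then combine on an intensity basis.
fan: 87.4 − 20·log₁₀(19.9/3.2) = 87.4 − 15.87 = 71.53 dB(A).
chiller: 85.2 − 20·log₁₀(32.0/3.2) = 85.2 − 20.00 = 65.20 dB(A).
grinder: 91.7 − 20·log₁₀(32.1/3.2) = 91.7 − 20.03 = 71.67 dB(A).
packaged HVAC unit: 79.2 − 20·log₁₀(13.9/3.2) = 79.2 − 12.76 = 66.44 dB(A).
Σ 10^(L/10) = 3.663e+07 → L_total = 10·log₁₀(3.663e+07) = 75.64 dB(A).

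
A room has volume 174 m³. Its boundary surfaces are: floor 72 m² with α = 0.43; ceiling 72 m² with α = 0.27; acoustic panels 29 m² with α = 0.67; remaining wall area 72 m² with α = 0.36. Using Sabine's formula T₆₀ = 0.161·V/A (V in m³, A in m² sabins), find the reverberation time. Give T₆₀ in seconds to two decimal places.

0.29 s

A = Σ Sᵢαᵢ = 72·0.43 + 72·0.27 + 29·0.67 + 72·0.36 = 95.75 m².
T₆₀ = 0.161·V/A = 0.161·174/95.75 = 0.293 s.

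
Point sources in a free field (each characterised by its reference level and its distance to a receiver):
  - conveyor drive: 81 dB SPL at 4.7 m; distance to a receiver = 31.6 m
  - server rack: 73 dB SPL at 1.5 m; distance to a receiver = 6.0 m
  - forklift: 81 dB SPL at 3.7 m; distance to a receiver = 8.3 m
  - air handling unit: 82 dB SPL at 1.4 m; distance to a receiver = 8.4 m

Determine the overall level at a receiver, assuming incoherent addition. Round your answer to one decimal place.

75.2 dB SPL

Apply inverse-square spreading to bring every level to the receiver, then sum 10^(L/10).
conveyor drive: 81 − 20·log₁₀(31.6/4.7) = 81 − 16.55 = 64.45 dB SPL.
server rack: 73 − 20·log₁₀(6.0/1.5) = 73 − 12.04 = 60.96 dB SPL.
forklift: 81 − 20·log₁₀(8.3/3.7) = 81 − 7.02 = 73.98 dB SPL.
air handling unit: 82 − 20·log₁₀(8.4/1.4) = 82 − 15.56 = 66.44 dB SPL.
Σ 10^(L/10) = 3.345e+07 → L_total = 10·log₁₀(3.345e+07) = 75.24 dB SPL.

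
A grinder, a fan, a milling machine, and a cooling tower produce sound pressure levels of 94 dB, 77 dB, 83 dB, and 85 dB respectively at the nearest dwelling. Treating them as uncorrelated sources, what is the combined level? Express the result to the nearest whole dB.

Incoherent sources combine by intensity addition: L_total = 10·log₁₀(Σ 10^(L_i/10)).
Σ 10^(L/10) = 10^(94/10) + 10^(77/10) + 10^(83/10) + 10^(85/10) = 3.078e+09.
L_total = 10·log₁₀(3.078e+09) = 94.88 dB.

95 dB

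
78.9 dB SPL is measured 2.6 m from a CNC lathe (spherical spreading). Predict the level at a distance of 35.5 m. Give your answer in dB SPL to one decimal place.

Spherical spreading from a point source gives a 20·log₁₀(r₂/r₁) drop.
L₂ = 78.9 − 20·log₁₀(35.5/2.6) = 78.9 − 22.705 = 56.19 dB SPL.

56.2 dB SPL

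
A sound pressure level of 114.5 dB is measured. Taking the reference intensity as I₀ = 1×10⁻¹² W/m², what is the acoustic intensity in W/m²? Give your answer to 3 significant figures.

I/I₀ = 10^(114.5/10) = 2.818e+11, so I = 2.818e+11 × 10⁻¹² W/m².

0.282 W/m²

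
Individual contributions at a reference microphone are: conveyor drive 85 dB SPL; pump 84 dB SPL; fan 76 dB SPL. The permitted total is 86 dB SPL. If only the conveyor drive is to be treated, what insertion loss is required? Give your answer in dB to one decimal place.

Everything except the conveyor drive sums to 10^(84/10) + 10^(76/10) = 2.910e+08 in linear terms, 84.64 dB SPL.
The limit corresponds to 10^(86/10) = 3.981e+08; subtracting the fixed part leaves 1.071e+08 for the conveyor drive, i.e. 80.30 dB SPL.
So the conveyor drive must be reduced from 85 to 80.30 dB SPL: IL = 4.70 dB.

4.7 dB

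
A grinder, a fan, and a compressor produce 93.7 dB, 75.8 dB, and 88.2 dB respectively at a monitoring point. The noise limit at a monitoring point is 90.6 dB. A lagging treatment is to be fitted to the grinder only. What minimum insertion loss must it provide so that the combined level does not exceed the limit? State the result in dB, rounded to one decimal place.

7.2 dB

Everything except the grinder sums to 10^(75.8/10) + 10^(88.2/10) = 6.987e+08 in linear terms, 88.44 dB.
To meet 90.6 dB overall, the treated grinder may contribute at most 10^(90.6/10) − 6.987e+08 = 4.494e+08, i.e. 86.53 dB.
So the grinder must be reduced from 93.7 to 86.53 dB: IL = 7.17 dB.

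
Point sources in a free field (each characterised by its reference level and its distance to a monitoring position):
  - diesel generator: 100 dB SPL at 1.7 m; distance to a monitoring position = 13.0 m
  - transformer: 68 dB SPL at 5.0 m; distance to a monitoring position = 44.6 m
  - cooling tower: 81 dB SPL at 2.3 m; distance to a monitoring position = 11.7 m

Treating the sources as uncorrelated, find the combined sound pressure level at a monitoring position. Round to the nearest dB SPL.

82 dB SPL

First find each source's level at the receiver (point-source: −20·log₁₀(r/r_ref)), then combine on an intensity basis.
diesel generator: 100 − 20·log₁₀(13.0/1.7) = 100 − 17.67 = 82.33 dB SPL.
transformer: 68 − 20·log₁₀(44.6/5.0) = 68 − 19.01 = 48.99 dB SPL.
cooling tower: 81 − 20·log₁₀(11.7/2.3) = 81 − 14.13 = 66.87 dB SPL.
Σ 10^(L/10) = 1.760e+08 → L_total = 10·log₁₀(1.760e+08) = 82.45 dB SPL.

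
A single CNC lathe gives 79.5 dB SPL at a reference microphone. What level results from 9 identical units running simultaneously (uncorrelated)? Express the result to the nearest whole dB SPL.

L_total = L₁ + 10·log₁₀ N for N identical incoherent sources.
L_total = 79.5 + 10·log₁₀(9) = 79.5 + 9.542 = 89.04 dB SPL.

89 dB SPL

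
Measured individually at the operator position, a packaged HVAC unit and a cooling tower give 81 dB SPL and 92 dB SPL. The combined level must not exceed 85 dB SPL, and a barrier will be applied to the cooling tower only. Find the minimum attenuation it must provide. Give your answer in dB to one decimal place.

9.2 dB

Fixed contribution from the other source: Σ 10^(L/10) = 10^(81/10) = 1.259e+08 (81.00 dB SPL).
The limit corresponds to 10^(85/10) = 3.162e+08; subtracting the fixed part leaves 1.903e+08 for the cooling tower, i.e. 82.80 dB SPL.
Required insertion loss = 92 − 82.80 = 9.20 dB.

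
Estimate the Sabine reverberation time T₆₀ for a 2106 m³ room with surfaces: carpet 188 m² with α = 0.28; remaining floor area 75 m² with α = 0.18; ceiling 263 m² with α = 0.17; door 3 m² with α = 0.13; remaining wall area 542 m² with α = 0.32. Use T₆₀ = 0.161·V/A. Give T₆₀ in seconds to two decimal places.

1.19 s

Total absorption A = 188·0.28 + 75·0.18 + 263·0.17 + 3·0.13 + 542·0.32 = 284.68 m² sabins.
T₆₀ = 0.161·V/A = 0.161·2106/284.68 = 1.191 s.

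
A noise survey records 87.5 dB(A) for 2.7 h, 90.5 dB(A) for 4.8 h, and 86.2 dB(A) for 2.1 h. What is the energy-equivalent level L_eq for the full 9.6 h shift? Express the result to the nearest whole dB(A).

89 dB(A)

Weight each interval's intensity by its duration and average over T = 9.6 h:
Σ tᵢ·10^(Lᵢ/10) = 2.7·10^(87.5/10) + 4.8·10^(90.5/10) + 2.1·10^(86.2/10) = 7.779e+09.
L_eq = 10·log₁₀(7.779e+09/9.6) = 89.09 dB(A).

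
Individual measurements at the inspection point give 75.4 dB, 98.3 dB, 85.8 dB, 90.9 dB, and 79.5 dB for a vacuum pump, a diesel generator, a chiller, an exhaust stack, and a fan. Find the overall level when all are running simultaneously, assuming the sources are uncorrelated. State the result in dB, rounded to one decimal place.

Incoherent sources combine by intensity addition: L_total = 10·log₁₀(Σ 10^(L_i/10)).
Σ 10^(L/10) = 10^(75.4/10) + 10^(98.3/10) + 10^(85.8/10) + 10^(90.9/10) + 10^(79.5/10) = 8.495e+09.
L_total = 10·log₁₀(8.495e+09) = 99.29 dB.

99.3 dB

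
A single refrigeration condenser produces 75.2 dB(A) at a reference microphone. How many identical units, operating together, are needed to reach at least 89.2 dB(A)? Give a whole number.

26

Need L₁ + 10·log₁₀ N ≥ 89.2, i.e. log₁₀ N ≥ 1.40.
N ≥ 10^(14.0/10) = 25.119, so N = 26.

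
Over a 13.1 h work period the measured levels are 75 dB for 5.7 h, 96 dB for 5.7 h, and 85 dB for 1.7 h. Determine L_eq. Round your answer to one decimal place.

Weight each interval's intensity by its duration and average over T = 13.1 h:
Σ tᵢ·10^(Lᵢ/10) = 5.7·10^(75/10) + 5.7·10^(96/10) + 1.7·10^(85/10) = 2.341e+10.
L_eq = 10·log₁₀(2.341e+10/13.1) = 92.52 dB.

92.5 dB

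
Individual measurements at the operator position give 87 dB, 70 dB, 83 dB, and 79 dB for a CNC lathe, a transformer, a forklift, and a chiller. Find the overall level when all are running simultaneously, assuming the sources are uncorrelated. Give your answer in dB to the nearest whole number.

For uncorrelated sources the intensities add, so convert each level to linear form, sum, and take 10·log₁₀ of the total.
Σ 10^(L/10) = 10^(87/10) + 10^(70/10) + 10^(83/10) + 10^(79/10) = 7.901e+08.
L_total = 10·log₁₀(7.901e+08) = 88.98 dB.

89 dB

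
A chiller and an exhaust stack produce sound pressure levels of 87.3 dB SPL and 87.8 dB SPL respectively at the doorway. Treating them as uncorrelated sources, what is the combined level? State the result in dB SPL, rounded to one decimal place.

90.6 dB SPL

Incoherent sources combine by intensity addition: L_total = 10·log₁₀(Σ 10^(L_i/10)).
Σ 10^(L/10) = 10^(87.3/10) + 10^(87.8/10) = 1.140e+09.
L_total = 10·log₁₀(1.140e+09) = 90.57 dB SPL.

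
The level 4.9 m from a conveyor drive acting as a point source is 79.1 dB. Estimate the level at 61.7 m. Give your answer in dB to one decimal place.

Spherical spreading from a point source gives a 20·log₁₀(r₂/r₁) drop.
L₂ = 79.1 − 20·log₁₀(61.7/4.9) = 79.1 − 22.002 = 57.10 dB.

57.1 dB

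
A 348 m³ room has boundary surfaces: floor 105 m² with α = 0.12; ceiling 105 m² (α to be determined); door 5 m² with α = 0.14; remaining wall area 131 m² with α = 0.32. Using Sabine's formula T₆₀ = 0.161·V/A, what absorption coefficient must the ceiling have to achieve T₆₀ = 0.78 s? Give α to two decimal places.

A = 0.161·V/T₆₀ = 0.161·348/0.78 = 71.83 m² sabins.
Absorption from the other surfaces = 105·0.12 + 5·0.14 + 131·0.32 = 55.22 m², so the ceiling must supply 16.61 m² over 105 m².
α = 16.61/105 = 0.158.

0.16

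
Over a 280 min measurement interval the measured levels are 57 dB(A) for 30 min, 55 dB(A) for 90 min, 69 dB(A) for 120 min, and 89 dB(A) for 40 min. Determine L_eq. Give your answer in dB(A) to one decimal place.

Weight each interval's intensity by its duration and average over T = 280 min:
Σ tᵢ·10^(Lᵢ/10) = 30·10^(57/10) + 90·10^(55/10) + 120·10^(69/10) + 40·10^(89/10) = 3.277e+10.
L_eq = 10·log₁₀(3.277e+10/280) = 80.68 dB(A).

80.7 dB(A)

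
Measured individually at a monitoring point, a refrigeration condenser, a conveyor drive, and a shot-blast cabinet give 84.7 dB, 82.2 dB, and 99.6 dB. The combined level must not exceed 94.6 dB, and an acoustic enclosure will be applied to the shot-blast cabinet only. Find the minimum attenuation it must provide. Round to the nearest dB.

Fixed contribution from the other sources: Σ 10^(L/10) = 10^(84.7/10) + 10^(82.2/10) = 4.611e+08 (86.64 dB).
The limit corresponds to 10^(94.6/10) = 2.884e+09; subtracting the fixed part leaves 2.423e+09 for the shot-blast cabinet, i.e. 93.84 dB.
Required insertion loss = 99.6 − 93.84 = 5.76 dB.

6 dB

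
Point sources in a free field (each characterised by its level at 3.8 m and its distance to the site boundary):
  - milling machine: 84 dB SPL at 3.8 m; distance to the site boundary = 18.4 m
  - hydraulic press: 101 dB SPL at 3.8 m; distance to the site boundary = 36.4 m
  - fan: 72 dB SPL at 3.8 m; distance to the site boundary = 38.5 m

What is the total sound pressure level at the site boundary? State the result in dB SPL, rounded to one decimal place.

First find each source's level at the receiver (point-source: −20·log₁₀(r/r_ref)), then combine on an intensity basis.
milling machine: 84 − 20·log₁₀(18.4/3.8) = 84 − 13.70 = 70.30 dB SPL.
hydraulic press: 101 − 20·log₁₀(36.4/3.8) = 101 − 19.63 = 81.37 dB SPL.
fan: 72 − 20·log₁₀(38.5/3.8) = 72 − 20.11 = 51.89 dB SPL.
Σ 10^(L/10) = 1.481e+08 → L_total = 10·log₁₀(1.481e+08) = 81.70 dB SPL.

81.7 dB SPL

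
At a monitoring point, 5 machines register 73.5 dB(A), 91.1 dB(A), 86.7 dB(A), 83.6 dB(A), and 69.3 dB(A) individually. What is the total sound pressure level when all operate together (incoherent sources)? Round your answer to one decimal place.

Incoherent sources combine by intensity addition: L_total = 10·log₁₀(Σ 10^(L_i/10)).
Σ 10^(L/10) = 10^(73.5/10) + 10^(91.1/10) + 10^(86.7/10) + 10^(83.6/10) + 10^(69.3/10) = 2.016e+09.
L_total = 10·log₁₀(2.016e+09) = 93.04 dB(A).

93.0 dB(A)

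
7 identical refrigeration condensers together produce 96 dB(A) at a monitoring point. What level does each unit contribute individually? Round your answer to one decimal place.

87.5 dB(A)

7 equal contributions raise the level by 10·log₁₀ 7 = 8.451 dB, so each unit alone gives 96 − 8.451.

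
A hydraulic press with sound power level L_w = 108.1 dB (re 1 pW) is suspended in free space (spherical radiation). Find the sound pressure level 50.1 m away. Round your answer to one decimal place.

The power spreads over a sphere of area 4π·r², so L_p = L_w − 10·log₁₀(4π·r²).
4π·r² = 3.154e+04 m², 10·log₁₀ of that is 44.989 dB.
L_p = 108.1 − 44.989 = 63.11 dB.

63.1 dB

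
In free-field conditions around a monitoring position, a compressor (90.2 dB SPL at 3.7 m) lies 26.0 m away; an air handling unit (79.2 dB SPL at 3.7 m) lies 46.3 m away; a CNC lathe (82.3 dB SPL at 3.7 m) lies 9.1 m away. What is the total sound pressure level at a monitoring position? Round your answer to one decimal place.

77.0 dB SPL

Propagate each source to the receiver with L = L_ref − 20·log₁₀(r/r_ref), then add intensities.
compressor: 90.2 − 20·log₁₀(26.0/3.7) = 90.2 − 16.94 = 73.26 dB SPL.
air handling unit: 79.2 − 20·log₁₀(46.3/3.7) = 79.2 − 21.95 = 57.25 dB SPL.
CNC lathe: 82.3 − 20·log₁₀(9.1/3.7) = 82.3 − 7.82 = 74.48 dB SPL.
Σ 10^(L/10) = 4.981e+07 → L_total = 10·log₁₀(4.981e+07) = 76.97 dB SPL.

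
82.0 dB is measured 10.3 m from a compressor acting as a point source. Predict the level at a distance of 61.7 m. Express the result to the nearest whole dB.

66 dB

Point-source attenuation: ΔL = 20·log₁₀(r₂/r₁) = 20·log₁₀(61.7/10.3) = 15.549 dB.
L₂ = 82.0 − 20·log₁₀(61.7/10.3) = 82.0 − 15.549 = 66.45 dB.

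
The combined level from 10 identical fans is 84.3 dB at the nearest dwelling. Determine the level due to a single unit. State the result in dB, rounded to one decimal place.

Dividing the total intensity by 10 lowers the level by 10·log₁₀ 10 = 10.000 dB: L₁ = 84.3 − 10.000.

74.3 dB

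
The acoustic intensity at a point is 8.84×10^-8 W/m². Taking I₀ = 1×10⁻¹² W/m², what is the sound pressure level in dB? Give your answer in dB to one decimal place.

I/I₀ = 8.84×10^-8/10⁻¹² = 8.84×10^4, and L = 10·log₁₀(I/I₀).
L = 10·(0.9465 + 4) = 49.46 dB.

49.5 dB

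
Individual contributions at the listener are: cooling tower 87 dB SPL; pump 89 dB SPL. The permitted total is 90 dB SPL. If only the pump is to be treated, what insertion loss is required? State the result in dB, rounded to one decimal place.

Everything except the pump sums to 10^(87/10) = 5.012e+08 in linear terms, 87.00 dB SPL.
To meet 90 dB SPL overall, the treated pump may contribute at most 10^(90/10) − 5.012e+08 = 4.988e+08, i.e. 86.98 dB SPL.
So the pump must be reduced from 89 to 86.98 dB SPL: IL = 2.02 dB.

2.0 dB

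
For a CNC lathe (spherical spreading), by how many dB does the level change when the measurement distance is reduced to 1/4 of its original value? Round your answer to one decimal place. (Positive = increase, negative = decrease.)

+12.0 dB

Point-source spreading: ΔL = −20·log₁₀(r₂/r₁).
ΔL = −20·log₁₀(0.25) = +12.04 dB.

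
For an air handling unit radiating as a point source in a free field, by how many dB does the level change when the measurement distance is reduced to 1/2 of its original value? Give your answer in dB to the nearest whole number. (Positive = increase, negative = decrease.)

With spherical spreading the level changes by −20·log₁₀(r₂/r₁).
ΔL = −20·log₁₀(0.5) = +6.02 dB.

+6 dB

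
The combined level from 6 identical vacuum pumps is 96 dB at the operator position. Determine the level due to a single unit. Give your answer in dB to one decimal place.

For N identical incoherent sources L_total = L₁ + 10·log₁₀ N, so L₁ = 96 − 10·log₁₀(6) = 96 − 7.782.

88.2 dB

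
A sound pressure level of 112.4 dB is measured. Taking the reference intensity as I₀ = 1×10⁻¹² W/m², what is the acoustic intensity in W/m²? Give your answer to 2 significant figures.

L = 10·log₁₀(I/I₀) ⇒ I = I₀·10^(L/10) = 10⁻¹² × 10^11.24.

0.17 W/m²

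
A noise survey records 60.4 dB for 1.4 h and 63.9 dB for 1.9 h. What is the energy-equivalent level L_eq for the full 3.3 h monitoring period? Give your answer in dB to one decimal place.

The energy average is taken in the linear domain: L_eq = 10·log₁₀[(Σ tᵢ·10^(Lᵢ/10))/T], T = 3.3 h.
Σ tᵢ·10^(Lᵢ/10) = 1.4·10^(60.4/10) + 1.9·10^(63.9/10) = 6.199e+06.
L_eq = 10·log₁₀(6.199e+06/3.3) = 62.74 dB.

62.7 dB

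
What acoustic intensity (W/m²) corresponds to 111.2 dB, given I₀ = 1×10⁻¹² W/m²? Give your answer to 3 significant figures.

0.132 W/m²

I/I₀ = 10^(111.2/10) = 1.318e+11, so I = 1.318e+11 × 10⁻¹² W/m².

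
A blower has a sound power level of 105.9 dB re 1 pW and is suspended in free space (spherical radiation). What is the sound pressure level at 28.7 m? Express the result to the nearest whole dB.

The power spreads over a sphere of area 4π·r², so L_p = L_w − 10·log₁₀(4π·r²).
4π·r² = 1.035e+04 m², 10·log₁₀ of that is 40.150 dB.
L_p = 105.9 − 40.150 = 65.75 dB.

66 dB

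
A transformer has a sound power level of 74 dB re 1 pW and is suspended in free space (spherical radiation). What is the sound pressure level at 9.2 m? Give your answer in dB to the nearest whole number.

44 dB

L_p = L_w − 10·log₁₀(4π·r²) with r = 9.2 m.
4π·r² = 1064 m², 10·log₁₀ of that is 30.268 dB.
L_p = 74 − 30.268 = 43.73 dB.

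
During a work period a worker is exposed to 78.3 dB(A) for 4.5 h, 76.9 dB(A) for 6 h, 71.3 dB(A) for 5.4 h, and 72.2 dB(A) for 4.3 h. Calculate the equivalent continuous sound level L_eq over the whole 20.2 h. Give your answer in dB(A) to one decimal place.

L_eq = 10·log₁₀[(1/T)·Σ tᵢ·10^(Lᵢ/10)] with T = 20.2 h.
Σ tᵢ·10^(Lᵢ/10) = 4.5·10^(78.3/10) + 6·10^(76.9/10) + 5.4·10^(71.3/10) + 4.3·10^(72.2/10) = 7.423e+08.
L_eq = 10·log₁₀(7.423e+08/20.2) = 75.65 dB(A).

75.7 dB(A)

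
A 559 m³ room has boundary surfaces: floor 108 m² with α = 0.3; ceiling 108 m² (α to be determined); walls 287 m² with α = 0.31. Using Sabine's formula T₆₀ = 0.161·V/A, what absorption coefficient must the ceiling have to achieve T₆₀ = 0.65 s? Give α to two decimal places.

0.16

Required total absorption A = 0.161·559/0.65 = 138.46 m².
Absorption from the other surfaces = 108·0.3 + 287·0.31 = 121.37 m², so the ceiling must supply 17.09 m² over 108 m².
α = 17.09/108 = 0.158.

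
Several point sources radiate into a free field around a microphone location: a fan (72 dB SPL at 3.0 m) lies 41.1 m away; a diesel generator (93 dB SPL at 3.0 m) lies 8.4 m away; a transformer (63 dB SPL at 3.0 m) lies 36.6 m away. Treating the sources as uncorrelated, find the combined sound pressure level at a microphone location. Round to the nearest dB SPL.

84 dB SPL

Apply inverse-square spreading to bring every level to the receiver, then sum 10^(L/10).
fan: 72 − 20·log₁₀(41.1/3.0) = 72 − 22.73 = 49.27 dB SPL.
diesel generator: 93 − 20·log₁₀(8.4/3.0) = 93 − 8.94 = 84.06 dB SPL.
transformer: 63 − 20·log₁₀(36.6/3.0) = 63 − 21.73 = 41.27 dB SPL.
Σ 10^(L/10) = 2.546e+08 → L_total = 10·log₁₀(2.546e+08) = 84.06 dB SPL.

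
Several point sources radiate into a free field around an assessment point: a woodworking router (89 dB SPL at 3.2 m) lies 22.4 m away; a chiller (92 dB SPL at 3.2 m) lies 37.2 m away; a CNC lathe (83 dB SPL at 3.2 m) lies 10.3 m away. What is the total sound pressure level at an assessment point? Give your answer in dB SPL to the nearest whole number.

77 dB SPL

Propagate each source to the receiver with L = L_ref − 20·log₁₀(r/r_ref), then add intensities.
woodworking router: 89 − 20·log₁₀(22.4/3.2) = 89 − 16.90 = 72.10 dB SPL.
chiller: 92 − 20·log₁₀(37.2/3.2) = 92 − 21.31 = 70.69 dB SPL.
CNC lathe: 83 − 20·log₁₀(10.3/3.2) = 83 − 10.15 = 72.85 dB SPL.
Σ 10^(L/10) = 4.720e+07 → L_total = 10·log₁₀(4.720e+07) = 76.74 dB SPL.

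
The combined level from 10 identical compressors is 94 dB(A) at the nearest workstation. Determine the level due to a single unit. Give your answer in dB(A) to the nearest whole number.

Dividing the total intensity by 10 lowers the level by 10·log₁₀ 10 = 10.000 dB: L₁ = 94 − 10.000.

84 dB(A)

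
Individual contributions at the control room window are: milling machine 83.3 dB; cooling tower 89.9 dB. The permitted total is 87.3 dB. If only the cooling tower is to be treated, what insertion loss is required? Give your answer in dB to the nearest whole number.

Everything except the cooling tower sums to 10^(83.3/10) = 2.138e+08 in linear terms, 83.30 dB.
The limit corresponds to 10^(87.3/10) = 5.370e+08; subtracting the fixed part leaves 3.232e+08 for the cooling tower, i.e. 85.10 dB.
So the cooling tower must be reduced from 89.9 to 85.10 dB: IL = 4.80 dB.

5 dB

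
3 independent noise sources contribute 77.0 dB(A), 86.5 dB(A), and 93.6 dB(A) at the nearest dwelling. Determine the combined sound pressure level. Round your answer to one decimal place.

94.5 dB(A)

For uncorrelated sources the intensities add, so convert each level to linear form, sum, and take 10·log₁₀ of the total.
Σ 10^(L/10) = 10^(77.0/10) + 10^(86.5/10) + 10^(93.6/10) = 2.788e+09.
L_total = 10·log₁₀(2.788e+09) = 94.45 dB(A).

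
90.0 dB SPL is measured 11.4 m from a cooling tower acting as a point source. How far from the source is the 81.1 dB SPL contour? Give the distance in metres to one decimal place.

31.8 m

The 8.9 dB drop corresponds to a distance ratio of 10^(8.9/20) for a point source.
r₂ = 11.4·10^((90.0−81.1)/20) = 11.4·10^(8.9/20) = 31.76 m.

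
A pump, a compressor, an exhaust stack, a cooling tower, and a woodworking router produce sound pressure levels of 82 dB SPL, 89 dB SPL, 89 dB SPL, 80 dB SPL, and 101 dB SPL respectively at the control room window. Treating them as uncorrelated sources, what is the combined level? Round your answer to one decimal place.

101.6 dB SPL

For uncorrelated sources the intensities add, so convert each level to linear form, sum, and take 10·log₁₀ of the total.
Σ 10^(L/10) = 10^(82/10) + 10^(89/10) + 10^(89/10) + 10^(80/10) + 10^(101/10) = 1.444e+10.
L_total = 10·log₁₀(1.444e+10) = 101.59 dB SPL.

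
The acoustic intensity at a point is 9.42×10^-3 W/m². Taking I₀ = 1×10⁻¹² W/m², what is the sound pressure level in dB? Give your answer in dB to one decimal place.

99.7 dB

I/I₀ = 9.42×10^-3/10⁻¹² = 9.42×10^9, and L = 10·log₁₀(I/I₀).
L = 10·(0.9741 + 9) = 99.74 dB.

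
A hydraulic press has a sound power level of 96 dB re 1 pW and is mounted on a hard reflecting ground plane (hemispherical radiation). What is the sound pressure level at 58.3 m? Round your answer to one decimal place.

52.7 dB

The power spreads over a hemisphere of area 2π·r², so L_p = L_w − 10·log₁₀(2π·r²).
2π·r² = 2.136e+04 m², 10·log₁₀ of that is 43.295 dB.
L_p = 96 − 43.295 = 52.70 dB.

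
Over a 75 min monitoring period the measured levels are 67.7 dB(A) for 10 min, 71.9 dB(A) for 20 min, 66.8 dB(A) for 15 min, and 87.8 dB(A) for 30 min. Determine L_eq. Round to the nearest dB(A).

Weight each interval's intensity by its duration and average over T = 75 min:
Σ tᵢ·10^(Lᵢ/10) = 10·10^(67.7/10) + 20·10^(71.9/10) + 15·10^(66.8/10) + 30·10^(87.8/10) = 1.852e+10.
L_eq = 10·log₁₀(1.852e+10/75) = 83.93 dB(A).

84 dB(A)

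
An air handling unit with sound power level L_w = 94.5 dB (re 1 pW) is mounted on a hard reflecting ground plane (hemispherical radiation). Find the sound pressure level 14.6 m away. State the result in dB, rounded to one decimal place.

63.2 dB

The power spreads over a hemisphere of area 2π·r², so L_p = L_w − 10·log₁₀(2π·r²).
2π·r² = 1339 m², 10·log₁₀ of that is 31.269 dB.
L_p = 94.5 − 31.269 = 63.23 dB.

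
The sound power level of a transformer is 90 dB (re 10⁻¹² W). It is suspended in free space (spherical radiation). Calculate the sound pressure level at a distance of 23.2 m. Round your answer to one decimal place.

The power spreads over a sphere of area 4π·r², so L_p = L_w − 10·log₁₀(4π·r²).
4π·r² = 6764 m², 10·log₁₀ of that is 38.302 dB.
L_p = 90 − 38.302 = 51.70 dB.

51.7 dB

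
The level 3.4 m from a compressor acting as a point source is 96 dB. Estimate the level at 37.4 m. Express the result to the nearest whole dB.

75 dB

For a point source, L₂ = L₁ − 20·log₁₀(r₂/r₁).
L₂ = 96 − 20·log₁₀(37.4/3.4) = 96 − 20.828 = 75.17 dB.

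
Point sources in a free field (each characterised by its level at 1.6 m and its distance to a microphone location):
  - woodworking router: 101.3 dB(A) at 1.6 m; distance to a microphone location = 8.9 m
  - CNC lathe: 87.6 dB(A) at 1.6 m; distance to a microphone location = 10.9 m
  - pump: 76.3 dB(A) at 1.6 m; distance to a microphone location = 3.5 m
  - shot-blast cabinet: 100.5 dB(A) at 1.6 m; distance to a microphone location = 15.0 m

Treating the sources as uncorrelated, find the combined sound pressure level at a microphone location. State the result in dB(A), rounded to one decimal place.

First find each source's level at the receiver (point-source: −20·log₁₀(r/r_ref)), then combine on an intensity basis.
woodworking router: 101.3 − 20·log₁₀(8.9/1.6) = 101.3 − 14.91 = 86.39 dB(A).
CNC lathe: 87.6 − 20·log₁₀(10.9/1.6) = 87.6 − 16.67 = 70.93 dB(A).
pump: 76.3 − 20·log₁₀(3.5/1.6) = 76.3 − 6.80 = 69.50 dB(A).
shot-blast cabinet: 100.5 − 20·log₁₀(15.0/1.6) = 100.5 − 19.44 = 81.06 dB(A).
Σ 10^(L/10) = 5.849e+08 → L_total = 10·log₁₀(5.849e+08) = 87.67 dB(A).

87.7 dB(A)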